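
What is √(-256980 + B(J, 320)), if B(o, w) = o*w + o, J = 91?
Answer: I*√227769 ≈ 477.25*I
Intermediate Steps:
B(o, w) = o + o*w
√(-256980 + B(J, 320)) = √(-256980 + 91*(1 + 320)) = √(-256980 + 91*321) = √(-256980 + 29211) = √(-227769) = I*√227769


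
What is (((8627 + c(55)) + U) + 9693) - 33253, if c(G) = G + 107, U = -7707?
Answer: -22478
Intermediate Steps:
c(G) = 107 + G
(((8627 + c(55)) + U) + 9693) - 33253 = (((8627 + (107 + 55)) - 7707) + 9693) - 33253 = (((8627 + 162) - 7707) + 9693) - 33253 = ((8789 - 7707) + 9693) - 33253 = (1082 + 9693) - 33253 = 10775 - 33253 = -22478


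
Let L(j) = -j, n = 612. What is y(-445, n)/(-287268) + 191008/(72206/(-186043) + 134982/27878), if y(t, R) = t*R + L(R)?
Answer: 11858018834796761558/276489433626581 ≈ 42888.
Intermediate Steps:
y(t, R) = -R + R*t (y(t, R) = t*R - R = R*t - R = -R + R*t)
y(-445, n)/(-287268) + 191008/(72206/(-186043) + 134982/27878) = (612*(-1 - 445))/(-287268) + 191008/(72206/(-186043) + 134982/27878) = (612*(-446))*(-1/287268) + 191008/(72206*(-1/186043) + 134982*(1/27878)) = -272952*(-1/287268) + 191008/(-72206/186043 + 67491/13939) = 22746/23939 + 191008/(11549748679/2593253377) = 22746/23939 + 191008*(2593253377/11549748679) = 22746/23939 + 495332141034016/11549748679 = 11858018834796761558/276489433626581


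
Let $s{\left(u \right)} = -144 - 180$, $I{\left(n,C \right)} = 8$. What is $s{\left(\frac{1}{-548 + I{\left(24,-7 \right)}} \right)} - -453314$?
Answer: $452990$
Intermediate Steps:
$s{\left(u \right)} = -324$
$s{\left(\frac{1}{-548 + I{\left(24,-7 \right)}} \right)} - -453314 = -324 - -453314 = -324 + 453314 = 452990$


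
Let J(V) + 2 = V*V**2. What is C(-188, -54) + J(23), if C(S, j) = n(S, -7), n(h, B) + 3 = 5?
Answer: 12167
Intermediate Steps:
n(h, B) = 2 (n(h, B) = -3 + 5 = 2)
C(S, j) = 2
J(V) = -2 + V**3 (J(V) = -2 + V*V**2 = -2 + V**3)
C(-188, -54) + J(23) = 2 + (-2 + 23**3) = 2 + (-2 + 12167) = 2 + 12165 = 12167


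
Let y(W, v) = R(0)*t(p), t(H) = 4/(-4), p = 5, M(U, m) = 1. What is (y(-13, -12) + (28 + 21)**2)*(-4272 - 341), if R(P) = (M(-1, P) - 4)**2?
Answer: -11034296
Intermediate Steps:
t(H) = -1 (t(H) = 4*(-1/4) = -1)
R(P) = 9 (R(P) = (1 - 4)**2 = (-3)**2 = 9)
y(W, v) = -9 (y(W, v) = 9*(-1) = -9)
(y(-13, -12) + (28 + 21)**2)*(-4272 - 341) = (-9 + (28 + 21)**2)*(-4272 - 341) = (-9 + 49**2)*(-4613) = (-9 + 2401)*(-4613) = 2392*(-4613) = -11034296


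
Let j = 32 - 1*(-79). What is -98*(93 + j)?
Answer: -19992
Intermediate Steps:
j = 111 (j = 32 + 79 = 111)
-98*(93 + j) = -98*(93 + 111) = -98*204 = -19992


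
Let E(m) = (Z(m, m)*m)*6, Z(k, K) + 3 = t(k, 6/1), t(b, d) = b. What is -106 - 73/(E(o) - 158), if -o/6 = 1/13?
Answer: -2646355/25082 ≈ -105.51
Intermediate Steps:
Z(k, K) = -3 + k
o = -6/13 ≈ -0.46154
E(m) = 6*m*(-3 + m) (E(m) = ((-3 + m)*m)*6 = (m*(-3 + m))*6 = 6*m*(-3 + m))
-106 - 73/(E(o) - 158) = -106 - 73/(6*(-6/13)*(-3 - 6/13) - 158) = -106 - 73/(6*(-6/13)*(-45/13) - 158) = -106 - 73/(1620/169 - 158) = -106 - 73/(-25082/169) = -106 - 169/25082*(-73) = -106 + 12337/25082 = -2646355/25082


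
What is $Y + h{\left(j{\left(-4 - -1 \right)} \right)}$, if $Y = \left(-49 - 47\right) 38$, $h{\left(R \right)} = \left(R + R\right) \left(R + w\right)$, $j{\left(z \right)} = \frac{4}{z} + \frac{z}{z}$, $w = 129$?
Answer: $- \frac{33604}{9} \approx -3733.8$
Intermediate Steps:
$j{\left(z \right)} = 1 + \frac{4}{z}$ ($j{\left(z \right)} = \frac{4}{z} + 1 = 1 + \frac{4}{z}$)
$h{\left(R \right)} = 2 R \left(129 + R\right)$ ($h{\left(R \right)} = \left(R + R\right) \left(R + 129\right) = 2 R \left(129 + R\right)$)
$Y = -3648$ ($Y = \left(-96\right) 38 = -3648$)
$Y + h{\left(j{\left(-4 - -1 \right)} \right)} = -3648 + 2 \frac{4 - 3}{-4 - -1} \left(129 + \frac{4 - 3}{-4 - -1}\right) = -3648 + 2 \frac{4 + \left(-4 + 1\right)}{-4 + 1} \left(129 + \frac{4 + \left(-4 + 1\right)}{-4 + 1}\right) = -3648 + 2 \frac{4 - 3}{-3} \left(129 + \frac{4 - 3}{-3}\right) = -3648 + 2 \left(\left(- \frac{1}{3}\right) 1\right) \left(129 - \frac{1}{3}\right) = -3648 + 2 \left(- \frac{1}{3}\right) \left(129 - \frac{1}{3}\right) = -3648 + 2 \left(- \frac{1}{3}\right) \frac{386}{3} = -3648 - \frac{772}{9} = - \frac{33604}{9}$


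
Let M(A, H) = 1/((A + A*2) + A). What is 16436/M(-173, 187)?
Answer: -11373712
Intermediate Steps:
M(A, H) = 1/(4*A) (M(A, H) = 1/((A + 2*A) + A) = 1/(3*A + A) = 1/(4*A))
16436/M(-173, 187) = 16436/(((¼)/(-173))) = 16436/(((¼)*(-1/173))) = 16436/(-1/692) = 16436*(-692) = -11373712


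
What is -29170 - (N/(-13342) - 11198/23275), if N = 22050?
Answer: -646974627931/22181075 ≈ -29168.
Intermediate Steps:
-29170 - (N/(-13342) - 11198/23275) = -29170 - (22050/(-13342) - 11198/23275) = -29170 - (22050*(-1/13342) - 11198*1/23275) = -29170 - (-1575/953 - 11198/23275) = -29170 - 1*(-47329819/22181075) = -29170 + 47329819/22181075 = -646974627931/22181075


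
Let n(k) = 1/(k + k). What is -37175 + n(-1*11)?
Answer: -817851/22 ≈ -37175.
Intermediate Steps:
n(k) = 1/(2*k)
-37175 + n(-1*11) = -37175 + 1/(2*((-1*11))) = -37175 + (1/2)/(-11) = -37175 + (1/2)*(-1/11) = -37175 - 1/22 = -817851/22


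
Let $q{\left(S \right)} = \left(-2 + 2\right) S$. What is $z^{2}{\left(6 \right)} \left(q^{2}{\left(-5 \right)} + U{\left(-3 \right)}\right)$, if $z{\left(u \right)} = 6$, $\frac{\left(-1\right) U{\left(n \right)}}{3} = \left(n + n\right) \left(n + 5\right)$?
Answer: $1296$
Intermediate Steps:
$q{\left(S \right)} = 0$ ($q{\left(S \right)} = 0 S = 0$)
$U{\left(n \right)} = - 6 n \left(5 + n\right)$ ($U{\left(n \right)} = - 3 \left(n + n\right) \left(n + 5\right) = - 3 \cdot 2 n \left(5 + n\right) = - 6 n \left(5 + n\right)$)
$z^{2}{\left(6 \right)} \left(q^{2}{\left(-5 \right)} + U{\left(-3 \right)}\right) = 6^{2} \left(0^{2} - - 18 \left(5 - 3\right)\right) = 36 \left(0 - \left(-18\right) 2\right) = 36 \left(0 + 36\right) = 36 \cdot 36 = 1296$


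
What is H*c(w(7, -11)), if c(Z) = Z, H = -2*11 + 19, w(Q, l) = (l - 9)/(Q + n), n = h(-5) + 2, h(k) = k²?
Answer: 30/17 ≈ 1.7647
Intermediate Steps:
n = 27 (n = (-5)² + 2 = 25 + 2 = 27)
w(Q, l) = (-9 + l)/(27 + Q) (w(Q, l) = (l - 9)/(Q + 27) = (-9 + l)/(27 + Q))
H = -3 (H = -22 + 19 = -3)
H*c(w(7, -11)) = -3*(-9 - 11)/(27 + 7) = -3*(-20)/34 = -3*(-10/17) = 30/17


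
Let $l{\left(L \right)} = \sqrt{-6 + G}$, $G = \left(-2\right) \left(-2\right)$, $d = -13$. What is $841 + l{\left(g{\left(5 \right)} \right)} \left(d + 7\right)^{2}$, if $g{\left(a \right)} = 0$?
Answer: $841 + 36 i \sqrt{2} \approx 841.0 + 50.912 i$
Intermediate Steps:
$G = 4$
$l{\left(L \right)} = i \sqrt{2}$ ($l{\left(L \right)} = \sqrt{-6 + 4} = \sqrt{-2} = i \sqrt{2}$)
$841 + l{\left(g{\left(5 \right)} \right)} \left(d + 7\right)^{2} = 841 + i \sqrt{2} \left(-13 + 7\right)^{2} = 841 + i \sqrt{2} \left(-6\right)^{2} = 841 + i \sqrt{2} \cdot 36 = 841 + 36 i \sqrt{2}$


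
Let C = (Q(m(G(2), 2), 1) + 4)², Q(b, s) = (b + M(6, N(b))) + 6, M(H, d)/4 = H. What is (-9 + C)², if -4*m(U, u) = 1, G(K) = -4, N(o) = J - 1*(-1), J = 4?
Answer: 326922561/256 ≈ 1.2770e+6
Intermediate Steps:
N(o) = 5 (N(o) = 4 - 1*(-1) = 4 + 1 = 5)
M(H, d) = 4*H
m(U, u) = -¼ (m(U, u) = -¼*1 = -¼)
Q(b, s) = 30 + b (Q(b, s) = (b + 4*6) + 6 = (b + 24) + 6 = (24 + b) + 6 = 30 + b)
C = 18225/16 (C = ((30 - ¼) + 4)² = (119/4 + 4)² = (135/4)² = 18225/16 ≈ 1139.1)
(-9 + C)² = (-9 + 18225/16)² = (18081/16)² = 326922561/256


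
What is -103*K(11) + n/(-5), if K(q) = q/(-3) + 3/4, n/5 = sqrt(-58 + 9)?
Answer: 3605/12 - 7*I ≈ 300.42 - 7.0*I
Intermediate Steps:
n = 35*I (n = 5*sqrt(-58 + 9) = 5*sqrt(-49) = 5*(7*I) = 35*I ≈ 35.0*I)
K(q) = 3/4 - q/3 (K(q) = q*(-1/3) + 3*(1/4) = -q/3 + 3/4 = 3/4 - q/3)
-103*K(11) + n/(-5) = -103*(3/4 - 1/3*11) + (35*I)/(-5) = -103*(3/4 - 11/3) + (35*I)*(-1/5) = -103*(-35/12) - 7*I = 3605/12 - 7*I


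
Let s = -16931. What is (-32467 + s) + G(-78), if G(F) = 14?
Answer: -49384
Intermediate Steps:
(-32467 + s) + G(-78) = (-32467 - 16931) + 14 = -49398 + 14 = -49384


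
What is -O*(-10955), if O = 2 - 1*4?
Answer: -21910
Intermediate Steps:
O = -2 (O = 2 - 4 = -2)
-O*(-10955) = -(-2)*(-10955) = -1*21910 = -21910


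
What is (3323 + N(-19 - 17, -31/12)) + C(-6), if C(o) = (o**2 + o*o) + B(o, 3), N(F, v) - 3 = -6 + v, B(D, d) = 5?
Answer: 40733/12 ≈ 3394.4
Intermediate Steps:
N(F, v) = -3 + v (N(F, v) = 3 + (-6 + v) = -3 + v)
C(o) = 5 + 2*o**2 (C(o) = (o**2 + o*o) + 5 = (o**2 + o**2) + 5 = 2*o**2 + 5 = 5 + 2*o**2)
(3323 + N(-19 - 17, -31/12)) + C(-6) = (3323 + (-3 - 31/12)) + (5 + 2*(-6)**2) = (3323 + (-3 - 31*1/12)) + (5 + 2*36) = (3323 + (-3 - 31/12)) + (5 + 72) = (3323 - 67/12) + 77 = 39809/12 + 77 = 40733/12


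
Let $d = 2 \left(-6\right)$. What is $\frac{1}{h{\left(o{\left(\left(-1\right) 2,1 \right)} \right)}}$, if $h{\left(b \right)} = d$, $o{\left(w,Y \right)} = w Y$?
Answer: $- \frac{1}{12} \approx -0.083333$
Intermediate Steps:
$d = -12$
$o{\left(w,Y \right)} = Y w$
$h{\left(b \right)} = -12$
$\frac{1}{h{\left(o{\left(\left(-1\right) 2,1 \right)} \right)}} = \frac{1}{-12} = - \frac{1}{12}$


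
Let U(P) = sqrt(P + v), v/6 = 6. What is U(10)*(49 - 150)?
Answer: -101*sqrt(46) ≈ -685.02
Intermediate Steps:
v = 36 (v = 6*6 = 36)
U(P) = sqrt(36 + P) (U(P) = sqrt(P + 36) = sqrt(36 + P))
U(10)*(49 - 150) = sqrt(36 + 10)*(49 - 150) = sqrt(46)*(-101) = -101*sqrt(46)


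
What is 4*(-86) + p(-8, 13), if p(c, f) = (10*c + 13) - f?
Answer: -424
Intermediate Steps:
p(c, f) = 13 - f + 10*c (p(c, f) = (13 + 10*c) - f = 13 - f + 10*c)
4*(-86) + p(-8, 13) = 4*(-86) + (13 - 1*13 + 10*(-8)) = -344 + (13 - 13 - 80) = -344 - 80 = -424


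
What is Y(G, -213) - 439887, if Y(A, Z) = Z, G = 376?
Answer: -440100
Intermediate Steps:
Y(G, -213) - 439887 = -213 - 439887 = -440100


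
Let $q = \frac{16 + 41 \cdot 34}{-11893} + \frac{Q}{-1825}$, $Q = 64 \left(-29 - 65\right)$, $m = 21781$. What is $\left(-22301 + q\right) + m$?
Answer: $- \frac{11217481962}{21704725} \approx -516.82$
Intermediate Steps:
$Q = -6016$ ($Q = 64 \left(-94\right) = -6016$)
$q = \frac{68975038}{21704725}$ ($q = \frac{16 + 41 \cdot 34}{-11893} - \frac{6016}{-1825} = \left(16 + 1394\right) \left(- \frac{1}{11893}\right) - - \frac{6016}{1825} = 1410 \left(- \frac{1}{11893}\right) + \frac{6016}{1825} = - \frac{1410}{11893} + \frac{6016}{1825} = \frac{68975038}{21704725} \approx 3.1779$)
$\left(-22301 + q\right) + m = \left(-22301 + \frac{68975038}{21704725}\right) + 21781 = - \frac{483968097187}{21704725} + 21781 = - \frac{11217481962}{21704725}$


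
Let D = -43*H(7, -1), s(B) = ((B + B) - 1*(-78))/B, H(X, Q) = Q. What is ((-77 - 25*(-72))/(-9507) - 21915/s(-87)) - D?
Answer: -6055168013/304224 ≈ -19904.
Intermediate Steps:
s(B) = (78 + 2*B)/B (s(B) = (2*B + 78)/B = (78 + 2*B)/B)
D = 43 (D = -43*(-1) = 43)
((-77 - 25*(-72))/(-9507) - 21915/s(-87)) - D = ((-77 - 25*(-72))/(-9507) - 21915/(2 + 78/(-87))) - 1*43 = ((-77 + 1800)*(-1/9507) - 21915/(2 + 78*(-1/87))) - 43 = (1723*(-1/9507) - 21915/(2 - 26/29)) - 43 = (-1723/9507 - 21915/32/29) - 43 = (-1723/9507 - 21915*29/32) - 43 = (-1723/9507 - 635535/32) - 43 = -6042086381/304224 - 43 = -6055168013/304224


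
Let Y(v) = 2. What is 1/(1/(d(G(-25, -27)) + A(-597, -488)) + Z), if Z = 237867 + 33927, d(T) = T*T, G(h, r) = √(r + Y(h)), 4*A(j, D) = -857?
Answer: 957/260106854 ≈ 3.6793e-6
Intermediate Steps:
A(j, D) = -857/4 (A(j, D) = (¼)*(-857) = -857/4)
G(h, r) = √(2 + r) (G(h, r) = √(r + 2) = √(2 + r))
d(T) = T²
Z = 271794
1/(1/(d(G(-25, -27)) + A(-597, -488)) + Z) = 1/(1/((√(2 - 27))² - 857/4) + 271794) = 1/(1/((√(-25))² - 857/4) + 271794) = 1/(1/((5*I)² - 857/4) + 271794) = 1/(1/(-25 - 857/4) + 271794) = 1/(1/(-957/4) + 271794) = 1/(-4/957 + 271794) = 1/(260106854/957) = 957/260106854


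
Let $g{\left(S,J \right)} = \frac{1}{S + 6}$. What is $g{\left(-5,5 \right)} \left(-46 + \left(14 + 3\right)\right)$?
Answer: $-29$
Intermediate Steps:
$g{\left(S,J \right)} = \frac{1}{6 + S}$
$g{\left(-5,5 \right)} \left(-46 + \left(14 + 3\right)\right) = \frac{-46 + \left(14 + 3\right)}{6 - 5} = \frac{-46 + 17}{1} = 1 \left(-29\right) = -29$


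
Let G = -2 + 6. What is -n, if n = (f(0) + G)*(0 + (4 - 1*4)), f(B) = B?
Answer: 0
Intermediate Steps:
G = 4
n = 0 (n = (0 + 4)*(0 + (4 - 1*4)) = 4*(0 + (4 - 4)) = 4*(0 + 0) = 4*0 = 0)
-n = -1*0 = 0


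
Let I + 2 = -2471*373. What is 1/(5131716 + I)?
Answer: 1/4210031 ≈ 2.3753e-7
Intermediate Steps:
I = -921685 (I = -2 - 2471*373 = -2 - 921683 = -921685)
1/(5131716 + I) = 1/(5131716 - 921685) = 1/4210031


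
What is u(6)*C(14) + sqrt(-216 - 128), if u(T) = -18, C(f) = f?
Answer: -252 + 2*I*sqrt(86) ≈ -252.0 + 18.547*I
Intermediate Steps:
u(6)*C(14) + sqrt(-216 - 128) = -18*14 + sqrt(-216 - 128) = -252 + sqrt(-344) = -252 + 2*I*sqrt(86)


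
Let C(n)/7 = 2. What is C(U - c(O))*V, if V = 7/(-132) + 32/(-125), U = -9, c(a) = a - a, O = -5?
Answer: -35693/8250 ≈ -4.3264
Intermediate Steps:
c(a) = 0
C(n) = 14 (C(n) = 7*2 = 14)
V = -5099/16500 (V = 7*(-1/132) + 32*(-1/125) = -7/132 - 32/125 = -5099/16500 ≈ -0.30903)
C(U - c(O))*V = 14*(-5099/16500) = -35693/8250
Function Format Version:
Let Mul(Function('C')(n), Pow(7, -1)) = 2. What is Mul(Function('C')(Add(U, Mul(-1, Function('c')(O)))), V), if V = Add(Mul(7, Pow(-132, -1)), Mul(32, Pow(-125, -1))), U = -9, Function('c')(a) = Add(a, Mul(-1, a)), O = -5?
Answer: Rational(-35693, 8250) ≈ -4.3264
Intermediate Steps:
Function('c')(a) = 0
Function('C')(n) = 14 (Function('C')(n) = Mul(7, 2) = 14)
V = Rational(-5099, 16500) (V = Add(Mul(7, Rational(-1, 132)), Mul(32, Rational(-1, 125))) = Add(Rational(-7, 132), Rational(-32, 125)) = Rational(-5099, 16500) ≈ -0.30903)
Mul(Function('C')(Add(U, Mul(-1, Function('c')(O)))), V) = Mul(14, Rational(-5099, 16500)) = Rational(-35693, 8250)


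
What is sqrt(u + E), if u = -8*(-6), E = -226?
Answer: I*sqrt(178) ≈ 13.342*I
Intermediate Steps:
u = 48
sqrt(u + E) = sqrt(48 - 226) = sqrt(-178) = I*sqrt(178)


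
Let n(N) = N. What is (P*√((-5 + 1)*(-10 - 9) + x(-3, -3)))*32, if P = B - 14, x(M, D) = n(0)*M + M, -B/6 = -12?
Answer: 1856*√73 ≈ 15858.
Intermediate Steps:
B = 72 (B = -6*(-12) = 72)
x(M, D) = M (x(M, D) = 0*M + M = 0 + M = M)
P = 58 (P = 72 - 14 = 58)
(P*√((-5 + 1)*(-10 - 9) + x(-3, -3)))*32 = (58*√((-5 + 1)*(-10 - 9) - 3))*32 = (58*√(-4*(-19) - 3))*32 = (58*√(76 - 3))*32 = (58*√73)*32 = 1856*√73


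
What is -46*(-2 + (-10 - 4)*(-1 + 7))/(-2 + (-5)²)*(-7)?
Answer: -1204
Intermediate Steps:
-46*(-2 + (-10 - 4)*(-1 + 7))/(-2 + (-5)²)*(-7) = -46*(-2 - 14*6)/(-2 + 25)*(-7) = -46*(-2 - 84)/23*(-7) = -(-3956)/23*(-7) = -46*(-86/23)*(-7) = 172*(-7) = -1204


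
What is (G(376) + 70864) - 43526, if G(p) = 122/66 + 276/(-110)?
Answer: 4510661/165 ≈ 27337.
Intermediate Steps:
G(p) = -109/165 (G(p) = 122*(1/66) + 276*(-1/110) = 61/33 - 138/55 = -109/165)
(G(376) + 70864) - 43526 = (-109/165 + 70864) - 43526 = 11692451/165 - 43526 = 4510661/165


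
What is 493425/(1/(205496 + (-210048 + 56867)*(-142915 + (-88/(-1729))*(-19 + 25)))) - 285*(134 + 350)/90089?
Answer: 240367491937213996665045/22251983 ≈ 1.0802e+16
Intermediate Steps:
493425/(1/(205496 + (-210048 + 56867)*(-142915 + (-88/(-1729))*(-19 + 25)))) - 285*(134 + 350)/90089 = 493425/(1/(205496 - 153181*(-142915 - 88*(-1/1729)*6))) - 285*484*(1/90089) = 493425/(1/(205496 - 153181*(-142915 + (88/1729)*6))) - 137940*1/90089 = 493425/(1/(205496 - 153181*(-142915 + 528/1729))) - 137940/90089 = 493425/(1/(205496 - 153181*(-247099507/1729))) - 137940/90089 = 493425/(1/(205496 + 5407278511681/247)) - 137940/90089 = 493425/(1/(5407329269193/247)) - 137940/90089 = 493425/(247/5407329269193) - 137940/90089 = 493425*(5407329269193/247) - 137940/90089 = 2668111444651556025/247 - 137940/90089 = 240367491937213996665045/22251983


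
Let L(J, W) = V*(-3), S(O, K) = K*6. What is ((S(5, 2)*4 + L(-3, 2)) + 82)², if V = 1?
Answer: 16129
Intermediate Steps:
S(O, K) = 6*K
L(J, W) = -3 (L(J, W) = 1*(-3) = -3)
((S(5, 2)*4 + L(-3, 2)) + 82)² = (((6*2)*4 - 3) + 82)² = ((12*4 - 3) + 82)² = ((48 - 3) + 82)² = (45 + 82)² = 127² = 16129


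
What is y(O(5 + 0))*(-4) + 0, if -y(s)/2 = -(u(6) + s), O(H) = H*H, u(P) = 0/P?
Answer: -200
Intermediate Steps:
u(P) = 0
O(H) = H²
y(s) = 2*s (y(s) = -(-2)*(0 + s) = -(-2)*s = 2*s)
y(O(5 + 0))*(-4) + 0 = (2*(5 + 0)²)*(-4) + 0 = (2*5²)*(-4) + 0 = (2*25)*(-4) + 0 = 50*(-4) + 0 = -200 + 0 = -200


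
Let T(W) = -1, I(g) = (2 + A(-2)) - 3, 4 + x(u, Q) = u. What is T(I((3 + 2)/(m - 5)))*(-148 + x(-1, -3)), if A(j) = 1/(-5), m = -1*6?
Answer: 153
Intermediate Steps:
x(u, Q) = -4 + u
m = -6
A(j) = -1/5 (A(j) = 1*(-1/5) = -1/5)
I(g) = -6/5 (I(g) = (2 - 1/5) - 3 = 9/5 - 3 = -6/5)
T(I((3 + 2)/(m - 5)))*(-148 + x(-1, -3)) = -(-148 + (-4 - 1)) = -(-148 - 5) = -1*(-153) = 153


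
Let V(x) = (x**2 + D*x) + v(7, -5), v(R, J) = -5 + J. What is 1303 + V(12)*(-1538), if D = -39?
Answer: 514995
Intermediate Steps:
V(x) = -10 + x**2 - 39*x (V(x) = (x**2 - 39*x) + (-5 - 5) = (x**2 - 39*x) - 10 = -10 + x**2 - 39*x)
1303 + V(12)*(-1538) = 1303 + (-10 + 12**2 - 39*12)*(-1538) = 1303 + (-10 + 144 - 468)*(-1538) = 1303 - 334*(-1538) = 1303 + 513692 = 514995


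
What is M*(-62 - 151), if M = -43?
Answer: 9159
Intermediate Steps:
M*(-62 - 151) = -43*(-62 - 151) = -43*(-213) = 9159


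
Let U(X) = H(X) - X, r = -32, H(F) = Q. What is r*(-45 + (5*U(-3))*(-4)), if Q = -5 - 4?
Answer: -2400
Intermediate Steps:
Q = -9
H(F) = -9
U(X) = -9 - X
r*(-45 + (5*U(-3))*(-4)) = -32*(-45 + (5*(-9 - 1*(-3)))*(-4)) = -32*(-45 + (5*(-9 + 3))*(-4)) = -32*(-45 + (5*(-6))*(-4)) = -32*(-45 - 30*(-4)) = -32*(-45 + 120) = -32*75 = -2400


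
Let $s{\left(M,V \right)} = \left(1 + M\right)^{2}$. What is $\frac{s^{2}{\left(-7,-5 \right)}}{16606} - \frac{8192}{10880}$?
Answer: $- \frac{476312}{705755} \approx -0.6749$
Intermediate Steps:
$\frac{s^{2}{\left(-7,-5 \right)}}{16606} - \frac{8192}{10880} = \frac{\left(\left(1 - 7\right)^{2}\right)^{2}}{16606} - \frac{8192}{10880} = \left(\left(-6\right)^{2}\right)^{2} \cdot \frac{1}{16606} - \frac{64}{85} = 36^{2} \cdot \frac{1}{16606} - \frac{64}{85} = 1296 \cdot \frac{1}{16606} - \frac{64}{85} = \frac{648}{8303} - \frac{64}{85} = - \frac{476312}{705755}$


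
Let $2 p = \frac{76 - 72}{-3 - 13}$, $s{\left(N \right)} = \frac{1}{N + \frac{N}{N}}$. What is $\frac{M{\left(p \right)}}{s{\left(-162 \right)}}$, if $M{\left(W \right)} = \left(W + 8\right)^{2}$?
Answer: $- \frac{639009}{64} \approx -9984.5$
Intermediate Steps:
$s{\left(N \right)} = \frac{1}{1 + N}$ ($s{\left(N \right)} = \frac{1}{N + 1} = \frac{1}{1 + N}$)
$p = - \frac{1}{8}$ ($p = \frac{\left(76 - 72\right) \frac{1}{-3 - 13}}{2} = \frac{4 \frac{1}{-16}}{2} = \frac{4 \left(- \frac{1}{16}\right)}{2} = \frac{1}{2} \left(- \frac{1}{4}\right) = - \frac{1}{8} \approx -0.125$)
$M{\left(W \right)} = \left(8 + W\right)^{2}$
$\frac{M{\left(p \right)}}{s{\left(-162 \right)}} = \frac{\left(8 - \frac{1}{8}\right)^{2}}{\frac{1}{1 - 162}} = \frac{\left(\frac{63}{8}\right)^{2}}{\frac{1}{-161}} = \frac{3969}{64 \left(- \frac{1}{161}\right)} = \frac{3969}{64} \left(-161\right) = - \frac{639009}{64}$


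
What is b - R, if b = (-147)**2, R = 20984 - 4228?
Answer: 4853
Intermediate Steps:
R = 16756
b = 21609
b - R = 21609 - 1*16756 = 21609 - 16756 = 4853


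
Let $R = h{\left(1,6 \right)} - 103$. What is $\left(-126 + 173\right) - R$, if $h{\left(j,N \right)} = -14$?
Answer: $164$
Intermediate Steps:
$R = -117$ ($R = -14 - 103 = -117$)
$\left(-126 + 173\right) - R = \left(-126 + 173\right) - -117 = 47 + 117 = 164$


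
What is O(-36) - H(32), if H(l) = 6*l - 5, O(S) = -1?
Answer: -188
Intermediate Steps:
H(l) = -5 + 6*l
O(-36) - H(32) = -1 - (-5 + 6*32) = -1 - (-5 + 192) = -1 - 1*187 = -1 - 187 = -188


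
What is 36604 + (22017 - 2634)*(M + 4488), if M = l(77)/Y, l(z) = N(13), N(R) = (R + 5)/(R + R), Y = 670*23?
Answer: 1341093911699/15410 ≈ 8.7027e+7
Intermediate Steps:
Y = 15410
N(R) = (5 + R)/(2*R) (N(R) = (5 + R)/((2*R)) = (5 + R)*(1/(2*R)) = (5 + R)/(2*R))
l(z) = 9/13 (l(z) = (1/2)*(5 + 13)/13 = (1/2)*(1/13)*18 = 9/13)
M = 9/200330 (M = (9/13)/15410 = (9/13)*(1/15410) = 9/200330 ≈ 4.4926e-5)
36604 + (22017 - 2634)*(M + 4488) = 36604 + (22017 - 2634)*(9/200330 + 4488) = 36604 + 19383*(899081049/200330) = 36604 + 1340529844059/15410 = 1341093911699/15410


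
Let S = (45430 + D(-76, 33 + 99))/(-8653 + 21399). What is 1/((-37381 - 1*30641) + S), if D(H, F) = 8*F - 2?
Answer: -6373/433480964 ≈ -1.4702e-5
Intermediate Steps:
D(H, F) = -2 + 8*F
S = 23242/6373 (S = (45430 + (-2 + 8*(33 + 99)))/(-8653 + 21399) = (45430 + (-2 + 8*132))/12746 = (45430 + (-2 + 1056))*(1/12746) = (45430 + 1054)*(1/12746) = 46484*(1/12746) = 23242/6373 ≈ 3.6469)
1/((-37381 - 1*30641) + S) = 1/((-37381 - 1*30641) + 23242/6373) = 1/((-37381 - 30641) + 23242/6373) = 1/(-68022 + 23242/6373) = 1/(-433480964/6373) = -6373/433480964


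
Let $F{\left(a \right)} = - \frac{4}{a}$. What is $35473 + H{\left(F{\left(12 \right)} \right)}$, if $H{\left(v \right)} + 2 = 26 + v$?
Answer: $\frac{106490}{3} \approx 35497.0$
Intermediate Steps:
$H{\left(v \right)} = 24 + v$ ($H{\left(v \right)} = -2 + \left(26 + v\right) = 24 + v$)
$35473 + H{\left(F{\left(12 \right)} \right)} = 35473 + \left(24 - \frac{4}{12}\right) = 35473 + \left(24 - \frac{1}{3}\right) = 35473 + \frac{71}{3} = \frac{106490}{3}$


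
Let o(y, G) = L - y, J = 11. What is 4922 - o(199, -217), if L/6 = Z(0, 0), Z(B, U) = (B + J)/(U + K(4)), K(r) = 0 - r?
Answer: 10275/2 ≈ 5137.5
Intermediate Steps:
K(r) = -r
Z(B, U) = (11 + B)/(-4 + U) (Z(B, U) = (B + 11)/(U - 1*4) = (11 + B)/(U - 4) = (11 + B)/(-4 + U))
L = -33/2 (L = 6*((11 + 0)/(-4 + 0)) = 6*(11/(-4)) = 6*(-¼*11) = 6*(-11/4) = -33/2 ≈ -16.500)
o(y, G) = -33/2 - y
4922 - o(199, -217) = 4922 - (-33/2 - 1*199) = 4922 - (-33/2 - 199) = 4922 - 1*(-431/2) = 4922 + 431/2 = 10275/2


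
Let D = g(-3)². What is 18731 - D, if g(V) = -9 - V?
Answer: 18695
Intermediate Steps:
D = 36 (D = (-9 - 1*(-3))² = (-9 + 3)² = (-6)² = 36)
18731 - D = 18731 - 1*36 = 18731 - 36 = 18695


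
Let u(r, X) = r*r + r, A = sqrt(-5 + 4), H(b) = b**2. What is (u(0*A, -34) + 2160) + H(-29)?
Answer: 3001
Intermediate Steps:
A = I (A = sqrt(-1) = I ≈ 1.0*I)
u(r, X) = r + r**2 (u(r, X) = r**2 + r = r + r**2)
(u(0*A, -34) + 2160) + H(-29) = ((0*I)*(1 + 0*I) + 2160) + (-29)**2 = (0*(1 + 0) + 2160) + 841 = (0*1 + 2160) + 841 = (0 + 2160) + 841 = 2160 + 841 = 3001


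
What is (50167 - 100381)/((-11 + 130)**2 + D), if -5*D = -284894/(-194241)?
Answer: -48768087870/13752949111 ≈ -3.5460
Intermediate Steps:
D = -284894/971205 (D = -(-284894)/(5*(-194241)) = -(-284894)*(-1)/(5*194241) = -1/5*284894/194241 = -284894/971205 ≈ -0.29334)
(50167 - 100381)/((-11 + 130)**2 + D) = (50167 - 100381)/((-11 + 130)**2 - 284894/971205) = -50214/(119**2 - 284894/971205) = -50214/(14161 - 284894/971205) = -50214/13752949111/971205 = -50214*971205/13752949111 = -48768087870/13752949111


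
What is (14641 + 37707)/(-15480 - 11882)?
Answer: -26174/13681 ≈ -1.9132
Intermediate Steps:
(14641 + 37707)/(-15480 - 11882) = 52348/(-27362) = 52348*(-1/27362) = -26174/13681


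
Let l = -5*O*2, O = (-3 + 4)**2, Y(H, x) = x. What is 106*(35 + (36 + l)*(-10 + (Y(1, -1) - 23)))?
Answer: -89994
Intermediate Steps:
O = 1 (O = 1**2 = 1)
l = -10 (l = -5*1*2 = -5*2 = -10)
106*(35 + (36 + l)*(-10 + (Y(1, -1) - 23))) = 106*(35 + (36 - 10)*(-10 + (-1 - 23))) = 106*(35 + 26*(-10 - 24)) = 106*(35 + 26*(-34)) = 106*(35 - 884) = 106*(-849) = -89994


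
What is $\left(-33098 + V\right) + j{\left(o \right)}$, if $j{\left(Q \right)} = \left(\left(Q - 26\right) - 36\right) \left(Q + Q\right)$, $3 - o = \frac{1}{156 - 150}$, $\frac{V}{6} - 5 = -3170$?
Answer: $- \frac{943619}{18} \approx -52423.0$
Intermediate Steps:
$V = -18990$ ($V = 30 + 6 \left(-3170\right) = 30 - 19020 = -18990$)
$o = \frac{17}{6}$ ($o = 3 - \frac{1}{156 - 150} = 3 - \frac{1}{6} = \frac{17}{6} \approx 2.8333$)
$j{\left(Q \right)} = 2 Q \left(-62 + Q\right)$ ($j{\left(Q \right)} = \left(\left(-26 + Q\right) - 36\right) 2 Q = \left(-62 + Q\right) 2 Q = 2 Q \left(-62 + Q\right)$)
$\left(-33098 + V\right) + j{\left(o \right)} = \left(-33098 - 18990\right) + 2 \cdot \frac{17}{6} \left(-62 + \frac{17}{6}\right) = -52088 + 2 \cdot \frac{17}{6} \left(- \frac{355}{6}\right) = -52088 - \frac{6035}{18} = - \frac{943619}{18}$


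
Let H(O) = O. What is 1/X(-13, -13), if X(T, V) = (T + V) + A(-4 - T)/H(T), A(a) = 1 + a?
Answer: -13/348 ≈ -0.037356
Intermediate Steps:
X(T, V) = T + V + (-3 - T)/T (X(T, V) = (T + V) + (1 + (-4 - T))/T = (T + V) + (-3 - T)/T = T + V + (-3 - T)/T)
1/X(-13, -13) = 1/(-1 - 13 - 13 - 3/(-13)) = 1/(-1 - 13 - 13 - 3*(-1/13)) = 1/(-1 - 13 - 13 + 3/13) = 1/(-348/13) = -13/348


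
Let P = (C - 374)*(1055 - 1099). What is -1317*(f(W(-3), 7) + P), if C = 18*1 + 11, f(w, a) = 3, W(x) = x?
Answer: -19996011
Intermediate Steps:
C = 29 (C = 18 + 11 = 29)
P = 15180 (P = (29 - 374)*(1055 - 1099) = -345*(-44) = 15180)
-1317*(f(W(-3), 7) + P) = -1317*(3 + 15180) = -1317*15183 = -19996011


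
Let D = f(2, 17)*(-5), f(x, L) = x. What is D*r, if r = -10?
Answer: 100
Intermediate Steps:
D = -10 (D = 2*(-5) = -10)
D*r = -10*(-10) = 100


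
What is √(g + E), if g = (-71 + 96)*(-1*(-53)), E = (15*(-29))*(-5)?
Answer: 10*√35 ≈ 59.161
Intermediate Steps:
E = 2175 (E = -435*(-5) = 2175)
g = 1325 (g = 25*53 = 1325)
√(g + E) = √(1325 + 2175) = √3500 = 10*√35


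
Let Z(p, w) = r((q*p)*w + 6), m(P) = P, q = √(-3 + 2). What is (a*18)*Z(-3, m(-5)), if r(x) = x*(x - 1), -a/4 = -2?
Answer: -28080 + 23760*I ≈ -28080.0 + 23760.0*I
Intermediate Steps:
a = 8 (a = -4*(-2) = 8)
q = I (q = √(-1) = I ≈ 1.0*I)
r(x) = x*(-1 + x)
Z(p, w) = (5 + I*p*w)*(6 + I*p*w) (Z(p, w) = ((I*p)*w + 6)*(-1 + ((I*p)*w + 6)) = (I*p*w + 6)*(-1 + (I*p*w + 6)) = (6 + I*p*w)*(-1 + (6 + I*p*w)) = (6 + I*p*w)*(5 + I*p*w) = (5 + I*p*w)*(6 + I*p*w))
(a*18)*Z(-3, m(-5)) = (8*18)*((5 + I*(-3)*(-5))*(6 + I*(-3)*(-5))) = 144*((5 + 15*I)*(6 + 15*I)) = 144*(5 + 15*I)*(6 + 15*I)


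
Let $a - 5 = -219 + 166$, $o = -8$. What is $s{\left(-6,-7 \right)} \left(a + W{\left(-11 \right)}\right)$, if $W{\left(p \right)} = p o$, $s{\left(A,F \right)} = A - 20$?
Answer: $-1040$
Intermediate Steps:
$s{\left(A,F \right)} = -20 + A$
$W{\left(p \right)} = - 8 p$ ($W{\left(p \right)} = p \left(-8\right) = - 8 p$)
$a = -48$ ($a = 5 + \left(-219 + 166\right) = 5 - 53 = -48$)
$s{\left(-6,-7 \right)} \left(a + W{\left(-11 \right)}\right) = \left(-20 - 6\right) \left(-48 - -88\right) = - 26 \left(-48 + 88\right) = \left(-26\right) 40 = -1040$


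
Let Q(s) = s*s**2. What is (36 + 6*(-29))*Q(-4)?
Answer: 8832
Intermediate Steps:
Q(s) = s**3
(36 + 6*(-29))*Q(-4) = (36 + 6*(-29))*(-4)**3 = (36 - 174)*(-64) = -138*(-64) = 8832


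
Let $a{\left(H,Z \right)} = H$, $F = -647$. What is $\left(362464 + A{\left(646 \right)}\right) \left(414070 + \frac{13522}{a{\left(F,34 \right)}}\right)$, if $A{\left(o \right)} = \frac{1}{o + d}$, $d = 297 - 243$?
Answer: $\frac{16992569518934042}{113225} \approx 1.5008 \cdot 10^{11}$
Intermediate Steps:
$d = 54$
$A{\left(o \right)} = \frac{1}{54 + o}$ ($A{\left(o \right)} = \frac{1}{o + 54} = \frac{1}{54 + o}$)
$\left(362464 + A{\left(646 \right)}\right) \left(414070 + \frac{13522}{a{\left(F,34 \right)}}\right) = \left(362464 + \frac{1}{54 + 646}\right) \left(414070 + \frac{13522}{-647}\right) = \left(362464 + \frac{1}{700}\right) \left(414070 + 13522 \left(- \frac{1}{647}\right)\right) = \left(362464 + \frac{1}{700}\right) \left(414070 - \frac{13522}{647}\right) = \frac{253724801}{700} \cdot \frac{267889768}{647} = \frac{16992569518934042}{113225}$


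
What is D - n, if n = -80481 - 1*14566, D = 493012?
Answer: 588059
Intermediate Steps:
n = -95047 (n = -80481 - 14566 = -95047)
D - n = 493012 - 1*(-95047) = 493012 + 95047 = 588059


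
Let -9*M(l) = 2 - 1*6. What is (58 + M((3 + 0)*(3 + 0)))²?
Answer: 276676/81 ≈ 3415.8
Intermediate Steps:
M(l) = 4/9 (M(l) = -(2 - 1*6)/9 = -(2 - 6)/9 = -⅑*(-4) = 4/9)
(58 + M((3 + 0)*(3 + 0)))² = (58 + 4/9)² = (526/9)² = 276676/81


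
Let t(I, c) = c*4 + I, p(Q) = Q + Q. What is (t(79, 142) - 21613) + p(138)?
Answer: -20690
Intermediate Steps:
p(Q) = 2*Q
t(I, c) = I + 4*c (t(I, c) = 4*c + I = I + 4*c)
(t(79, 142) - 21613) + p(138) = ((79 + 4*142) - 21613) + 2*138 = ((79 + 568) - 21613) + 276 = (647 - 21613) + 276 = -20966 + 276 = -20690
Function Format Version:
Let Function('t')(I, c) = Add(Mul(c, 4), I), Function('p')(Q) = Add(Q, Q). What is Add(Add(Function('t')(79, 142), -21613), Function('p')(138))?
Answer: -20690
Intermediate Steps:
Function('p')(Q) = Mul(2, Q)
Function('t')(I, c) = Add(I, Mul(4, c)) (Function('t')(I, c) = Add(Mul(4, c), I) = Add(I, Mul(4, c)))
Add(Add(Function('t')(79, 142), -21613), Function('p')(138)) = Add(Add(Add(79, Mul(4, 142)), -21613), Mul(2, 138)) = Add(Add(Add(79, 568), -21613), 276) = Add(Add(647, -21613), 276) = Add(-20966, 276) = -20690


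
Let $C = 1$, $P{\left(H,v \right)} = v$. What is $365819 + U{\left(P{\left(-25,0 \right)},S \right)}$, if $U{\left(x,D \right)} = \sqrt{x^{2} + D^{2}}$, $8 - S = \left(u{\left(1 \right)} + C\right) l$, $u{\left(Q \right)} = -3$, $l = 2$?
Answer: $365831$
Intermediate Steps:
$S = 12$ ($S = 8 - \left(-3 + 1\right) 2 = 8 - \left(-2\right) 2 = 8 - -4 = 8 + 4 = 12$)
$U{\left(x,D \right)} = \sqrt{D^{2} + x^{2}}$
$365819 + U{\left(P{\left(-25,0 \right)},S \right)} = 365819 + \sqrt{12^{2} + 0^{2}} = 365819 + \sqrt{144 + 0} = 365819 + \sqrt{144} = 365819 + 12 = 365831$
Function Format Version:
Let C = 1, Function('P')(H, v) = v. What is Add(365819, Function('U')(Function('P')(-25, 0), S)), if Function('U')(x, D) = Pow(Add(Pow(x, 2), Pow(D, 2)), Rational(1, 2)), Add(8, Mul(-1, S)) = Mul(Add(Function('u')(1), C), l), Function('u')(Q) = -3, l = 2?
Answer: 365831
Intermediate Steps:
S = 12 (S = Add(8, Mul(-1, Mul(Add(-3, 1), 2))) = Add(8, Mul(-1, Mul(-2, 2))) = Add(8, Mul(-1, -4)) = Add(8, 4) = 12)
Function('U')(x, D) = Pow(Add(Pow(D, 2), Pow(x, 2)), Rational(1, 2))
Add(365819, Function('U')(Function('P')(-25, 0), S)) = Add(365819, Pow(Add(Pow(12, 2), Pow(0, 2)), Rational(1, 2))) = Add(365819, Pow(Add(144, 0), Rational(1, 2))) = Add(365819, Pow(144, Rational(1, 2))) = Add(365819, 12) = 365831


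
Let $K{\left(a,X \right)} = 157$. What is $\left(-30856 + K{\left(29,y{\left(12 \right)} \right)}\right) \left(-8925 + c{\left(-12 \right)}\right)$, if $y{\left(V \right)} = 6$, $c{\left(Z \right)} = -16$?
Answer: $274479759$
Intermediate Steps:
$\left(-30856 + K{\left(29,y{\left(12 \right)} \right)}\right) \left(-8925 + c{\left(-12 \right)}\right) = \left(-30856 + 157\right) \left(-8925 - 16\right) = \left(-30699\right) \left(-8941\right) = 274479759$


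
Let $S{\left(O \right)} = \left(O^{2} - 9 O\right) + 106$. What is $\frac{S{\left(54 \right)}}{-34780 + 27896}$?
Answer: $- \frac{634}{1721} \approx -0.36839$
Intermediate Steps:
$S{\left(O \right)} = 106 + O^{2} - 9 O$
$\frac{S{\left(54 \right)}}{-34780 + 27896} = \frac{106 + 54^{2} - 486}{-34780 + 27896} = \frac{106 + 2916 - 486}{-6884} = 2536 \left(- \frac{1}{6884}\right) = - \frac{634}{1721}$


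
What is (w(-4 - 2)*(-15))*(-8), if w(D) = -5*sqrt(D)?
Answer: -600*I*sqrt(6) ≈ -1469.7*I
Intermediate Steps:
(w(-4 - 2)*(-15))*(-8) = (-5*sqrt(-4 - 2)*(-15))*(-8) = (-5*I*sqrt(6)*(-15))*(-8) = (75*I*sqrt(6))*(-8) = -600*I*sqrt(6)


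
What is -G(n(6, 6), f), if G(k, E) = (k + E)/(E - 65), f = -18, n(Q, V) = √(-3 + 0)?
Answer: -18/83 + I*√3/83 ≈ -0.21687 + 0.020868*I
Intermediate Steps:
n(Q, V) = I*√3 (n(Q, V) = √(-3) = I*√3)
G(k, E) = (E + k)/(-65 + E)
-G(n(6, 6), f) = -(-18 + I*√3)/(-65 - 18) = -(-18 + I*√3)/(-83) = -(-1)*(-18 + I*√3)/83 = -(18/83 - I*√3/83) = -18/83 + I*√3/83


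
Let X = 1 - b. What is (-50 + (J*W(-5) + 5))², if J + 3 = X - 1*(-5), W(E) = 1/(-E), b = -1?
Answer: 48841/25 ≈ 1953.6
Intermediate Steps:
W(E) = -1/E
X = 2 (X = 1 - 1*(-1) = 1 + 1 = 2)
J = 4 (J = -3 + (2 - 1*(-5)) = -3 + (2 + 5) = -3 + 7 = 4)
(-50 + (J*W(-5) + 5))² = (-50 + (4*(-1/(-5)) + 5))² = (-50 + (4*(-1*(-⅕)) + 5))² = (-50 + (4*(⅕) + 5))² = (-50 + (⅘ + 5))² = (-50 + 29/5)² = (-221/5)² = 48841/25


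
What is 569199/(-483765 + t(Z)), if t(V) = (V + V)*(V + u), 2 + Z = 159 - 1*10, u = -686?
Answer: -189733/214077 ≈ -0.88628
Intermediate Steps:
Z = 147 (Z = -2 + (159 - 1*10) = -2 + (159 - 10) = -2 + 149 = 147)
t(V) = 2*V*(-686 + V) (t(V) = (V + V)*(V - 686) = (2*V)*(-686 + V) = 2*V*(-686 + V))
569199/(-483765 + t(Z)) = 569199/(-483765 + 2*147*(-686 + 147)) = 569199/(-483765 + 2*147*(-539)) = 569199/(-483765 - 158466) = 569199/(-642231) = 569199*(-1/642231) = -189733/214077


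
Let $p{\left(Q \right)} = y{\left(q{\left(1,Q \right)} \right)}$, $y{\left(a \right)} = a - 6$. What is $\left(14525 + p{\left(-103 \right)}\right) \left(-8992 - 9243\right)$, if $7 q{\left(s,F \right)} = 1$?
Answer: $-264756570$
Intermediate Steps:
$q{\left(s,F \right)} = \frac{1}{7}$ ($q{\left(s,F \right)} = \frac{1}{7} \cdot 1 = \frac{1}{7}$)
$y{\left(a \right)} = -6 + a$
$p{\left(Q \right)} = - \frac{41}{7}$ ($p{\left(Q \right)} = -6 + \frac{1}{7} = - \frac{41}{7}$)
$\left(14525 + p{\left(-103 \right)}\right) \left(-8992 - 9243\right) = \left(14525 - \frac{41}{7}\right) \left(-8992 - 9243\right) = \frac{101634}{7} \left(-18235\right) = -264756570$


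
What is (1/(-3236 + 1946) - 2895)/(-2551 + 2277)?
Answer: 3734551/353460 ≈ 10.566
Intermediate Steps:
(1/(-3236 + 1946) - 2895)/(-2551 + 2277) = (1/(-1290) - 2895)/(-274) = (-1/1290 - 2895)*(-1/274) = -3734551/1290*(-1/274) = 3734551/353460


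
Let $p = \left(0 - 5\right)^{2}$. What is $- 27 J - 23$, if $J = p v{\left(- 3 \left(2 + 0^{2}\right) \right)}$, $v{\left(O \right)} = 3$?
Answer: $-2048$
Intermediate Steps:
$p = 25$ ($p = \left(-5\right)^{2} = 25$)
$J = 75$ ($J = 25 \cdot 3 = 75$)
$- 27 J - 23 = \left(-27\right) 75 - 23 = -2025 - 23 = -2048$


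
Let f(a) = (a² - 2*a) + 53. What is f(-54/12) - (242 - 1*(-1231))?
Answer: -5563/4 ≈ -1390.8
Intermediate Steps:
f(a) = 53 + a² - 2*a
f(-54/12) - (242 - 1*(-1231)) = (53 + (-54/12)² - (-108)/12) - (242 - 1*(-1231)) = (53 + (-54*1/12)² - (-108)/12) - (242 + 1231) = (53 + (-9/2)² - 2*(-9/2)) - 1*1473 = (53 + 81/4 + 9) - 1473 = 329/4 - 1473 = -5563/4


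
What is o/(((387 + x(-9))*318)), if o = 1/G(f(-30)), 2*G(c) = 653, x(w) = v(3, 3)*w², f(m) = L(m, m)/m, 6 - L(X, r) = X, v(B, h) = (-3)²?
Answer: 1/115870932 ≈ 8.6303e-9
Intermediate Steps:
v(B, h) = 9
L(X, r) = 6 - X
f(m) = (6 - m)/m
x(w) = 9*w²
G(c) = 653/2 (G(c) = (½)*653 = 653/2)
o = 2/653 (o = 1/(653/2) = 2/653 ≈ 0.0030628)
o/(((387 + x(-9))*318)) = 2/(653*(((387 + 9*(-9)²)*318))) = 2/(653*(((387 + 9*81)*318))) = 2/(653*(((387 + 729)*318))) = 2/(653*((1116*318))) = (2/653)/354888 = (2/653)*(1/354888) = 1/115870932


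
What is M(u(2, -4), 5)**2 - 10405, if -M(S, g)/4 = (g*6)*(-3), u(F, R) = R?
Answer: 119195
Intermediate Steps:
M(S, g) = 72*g (M(S, g) = -4*g*6*(-3) = -4*6*g*(-3) = -(-72)*g = 72*g)
M(u(2, -4), 5)**2 - 10405 = (72*5)**2 - 10405 = 360**2 - 10405 = 129600 - 10405 = 119195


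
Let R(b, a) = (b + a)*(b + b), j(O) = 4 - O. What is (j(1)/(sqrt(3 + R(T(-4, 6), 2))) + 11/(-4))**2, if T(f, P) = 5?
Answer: 8977/1168 - 33*sqrt(73)/146 ≈ 5.7546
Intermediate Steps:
R(b, a) = 2*b*(a + b) (R(b, a) = (a + b)*(2*b) = 2*b*(a + b))
(j(1)/(sqrt(3 + R(T(-4, 6), 2))) + 11/(-4))**2 = ((4 - 1*1)/(sqrt(3 + 2*5*(2 + 5))) + 11/(-4))**2 = ((4 - 1)/(sqrt(3 + 2*5*7)) + 11*(-1/4))**2 = (3/(sqrt(3 + 70)) - 11/4)**2 = (3/(sqrt(73)) - 11/4)**2 = (3*(sqrt(73)/73) - 11/4)**2 = (3*sqrt(73)/73 - 11/4)**2 = (-11/4 + 3*sqrt(73)/73)**2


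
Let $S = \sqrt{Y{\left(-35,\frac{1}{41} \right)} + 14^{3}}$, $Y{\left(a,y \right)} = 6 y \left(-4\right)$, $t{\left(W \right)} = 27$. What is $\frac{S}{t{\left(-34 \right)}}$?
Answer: $\frac{4 \sqrt{288230}}{1107} \approx 1.9399$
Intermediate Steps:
$Y{\left(a,y \right)} = - 24 y$
$S = \frac{4 \sqrt{288230}}{41}$ ($S = \sqrt{- \frac{24}{41} + 14^{3}} = \sqrt{\left(-24\right) \frac{1}{41} + 2744} = \sqrt{- \frac{24}{41} + 2744} = \sqrt{\frac{112480}{41}} = \frac{4 \sqrt{288230}}{41} \approx 52.378$)
$\frac{S}{t{\left(-34 \right)}} = \frac{\frac{4}{41} \sqrt{288230}}{27} = \frac{4 \sqrt{288230}}{41} \cdot \frac{1}{27} = \frac{4 \sqrt{288230}}{1107}$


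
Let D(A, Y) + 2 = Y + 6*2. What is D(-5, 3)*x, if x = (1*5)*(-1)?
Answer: -65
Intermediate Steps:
D(A, Y) = 10 + Y (D(A, Y) = -2 + (Y + 6*2) = -2 + (Y + 12) = -2 + (12 + Y) = 10 + Y)
x = -5 (x = 5*(-1) = -5)
D(-5, 3)*x = (10 + 3)*(-5) = 13*(-5) = -65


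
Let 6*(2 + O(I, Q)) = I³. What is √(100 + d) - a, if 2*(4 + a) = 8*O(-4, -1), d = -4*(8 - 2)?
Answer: 164/3 + 2*√19 ≈ 63.384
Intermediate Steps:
O(I, Q) = -2 + I³/6
d = -24 (d = -4*6 = -24)
a = -164/3 (a = -4 + (8*(-2 + (⅙)*(-4)³))/2 = -4 + (8*(-2 + (⅙)*(-64)))/2 = -4 + (8*(-2 - 32/3))/2 = -4 + (8*(-38/3))/2 = -4 + (½)*(-304/3) = -4 - 152/3 = -164/3 ≈ -54.667)
√(100 + d) - a = √(100 - 24) - 1*(-164/3) = √76 + 164/3 = 2*√19 + 164/3 = 164/3 + 2*√19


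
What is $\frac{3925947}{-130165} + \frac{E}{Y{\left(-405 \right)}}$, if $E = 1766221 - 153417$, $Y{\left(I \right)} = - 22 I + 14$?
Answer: $\frac{43723870408}{290398115} \approx 150.57$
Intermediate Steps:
$Y{\left(I \right)} = 14 - 22 I$
$E = 1612804$
$\frac{3925947}{-130165} + \frac{E}{Y{\left(-405 \right)}} = \frac{3925947}{-130165} + \frac{1612804}{14 - -8910} = 3925947 \left(- \frac{1}{130165}\right) + \frac{1612804}{14 + 8910} = - \frac{3925947}{130165} + \frac{1612804}{8924} = - \frac{3925947}{130165} + 1612804 \cdot \frac{1}{8924} = - \frac{3925947}{130165} + \frac{403201}{2231} = \frac{43723870408}{290398115}$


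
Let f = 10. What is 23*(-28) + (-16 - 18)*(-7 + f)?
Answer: -746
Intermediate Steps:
23*(-28) + (-16 - 18)*(-7 + f) = 23*(-28) + (-16 - 18)*(-7 + 10) = -644 - 34*3 = -644 - 102 = -746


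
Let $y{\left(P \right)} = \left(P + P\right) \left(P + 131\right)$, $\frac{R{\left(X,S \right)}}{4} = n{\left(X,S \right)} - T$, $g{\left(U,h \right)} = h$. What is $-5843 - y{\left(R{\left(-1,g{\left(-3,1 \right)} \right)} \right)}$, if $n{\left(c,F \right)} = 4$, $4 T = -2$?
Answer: $-11207$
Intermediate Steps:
$T = - \frac{1}{2}$ ($T = \frac{1}{4} \left(-2\right) = - \frac{1}{2} \approx -0.5$)
$R{\left(X,S \right)} = 18$ ($R{\left(X,S \right)} = 4 \left(4 - - \frac{1}{2}\right) = 4 \left(4 + \frac{1}{2}\right) = 4 \cdot \frac{9}{2} = 18$)
$y{\left(P \right)} = 2 P \left(131 + P\right)$
$-5843 - y{\left(R{\left(-1,g{\left(-3,1 \right)} \right)} \right)} = -5843 - 2 \cdot 18 \left(131 + 18\right) = -5843 - 2 \cdot 18 \cdot 149 = -5843 - 5364 = -11207$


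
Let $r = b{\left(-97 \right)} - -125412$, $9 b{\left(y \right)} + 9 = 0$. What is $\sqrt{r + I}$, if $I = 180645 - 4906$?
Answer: $5 \sqrt{12046} \approx 548.77$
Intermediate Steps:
$I = 175739$
$b{\left(y \right)} = -1$ ($b{\left(y \right)} = -1 + \frac{1}{9} \cdot 0 = -1 + 0 = -1$)
$r = 125411$ ($r = -1 - -125412 = -1 + 125412 = 125411$)
$\sqrt{r + I} = \sqrt{125411 + 175739} = \sqrt{301150} = 5 \sqrt{12046}$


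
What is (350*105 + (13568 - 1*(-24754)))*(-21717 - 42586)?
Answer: -4827354816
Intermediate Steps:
(350*105 + (13568 - 1*(-24754)))*(-21717 - 42586) = (36750 + (13568 + 24754))*(-64303) = (36750 + 38322)*(-64303) = 75072*(-64303) = -4827354816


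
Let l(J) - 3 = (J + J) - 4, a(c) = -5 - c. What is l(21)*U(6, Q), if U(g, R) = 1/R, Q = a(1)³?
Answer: -41/216 ≈ -0.18981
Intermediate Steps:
Q = -216 (Q = (-5 - 1*1)³ = (-5 - 1)³ = (-6)³ = -216)
l(J) = -1 + 2*J (l(J) = 3 + ((J + J) - 4) = 3 + (2*J - 4) = 3 + (-4 + 2*J) = -1 + 2*J)
l(21)*U(6, Q) = (-1 + 2*21)/(-216) = (-1 + 42)*(-1/216) = 41*(-1/216) = -41/216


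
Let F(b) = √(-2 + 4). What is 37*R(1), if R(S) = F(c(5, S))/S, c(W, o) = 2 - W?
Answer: 37*√2 ≈ 52.326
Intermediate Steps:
F(b) = √2
R(S) = √2/S
37*R(1) = 37*(√2/1) = 37*(√2*1) = 37*√2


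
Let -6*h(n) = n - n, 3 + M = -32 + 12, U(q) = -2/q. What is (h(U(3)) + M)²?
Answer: 529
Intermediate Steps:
M = -23 (M = -3 + (-32 + 12) = -3 - 20 = -23)
h(n) = 0 (h(n) = -(n - n)/6 = -⅙*0 = 0)
(h(U(3)) + M)² = (0 - 23)² = (-23)² = 529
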